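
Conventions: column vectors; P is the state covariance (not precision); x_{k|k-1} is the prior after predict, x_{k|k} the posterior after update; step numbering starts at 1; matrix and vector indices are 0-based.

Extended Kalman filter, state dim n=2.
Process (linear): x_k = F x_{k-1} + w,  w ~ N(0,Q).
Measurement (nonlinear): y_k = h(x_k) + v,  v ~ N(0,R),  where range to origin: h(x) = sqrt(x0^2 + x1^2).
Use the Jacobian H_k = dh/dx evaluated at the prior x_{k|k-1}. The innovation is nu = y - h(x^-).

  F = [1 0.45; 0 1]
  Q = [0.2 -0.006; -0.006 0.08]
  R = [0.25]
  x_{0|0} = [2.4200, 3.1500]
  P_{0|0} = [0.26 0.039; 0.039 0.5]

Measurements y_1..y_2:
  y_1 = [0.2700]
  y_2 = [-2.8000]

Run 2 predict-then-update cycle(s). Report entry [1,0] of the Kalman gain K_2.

step 1: x^-=[3.8375, 3.1500]  P^-=[0.5964 0.2580; 0.2580 0.5800]  H_jac=[0.7729 0.6345]  S=[1.0928]  K=[0.5716; 0.5192]  nu=[-4.6948]  x^+=[1.1540, 0.7124]  P^+=[0.2393 -0.0663; -0.0663 0.2854]
step 2: x^-=[1.4746, 0.7124]  P^-=[0.4374 0.0561; 0.0561 0.3654]  H_jac=[0.9004 0.4350]  S=[0.7177]  K=[0.5828; 0.2918]  nu=[-4.4377]  x^+=[-1.1115, -0.5827]  P^+=[0.1937 -0.0660; -0.0660 0.3043]

K[1,0] = 0.2918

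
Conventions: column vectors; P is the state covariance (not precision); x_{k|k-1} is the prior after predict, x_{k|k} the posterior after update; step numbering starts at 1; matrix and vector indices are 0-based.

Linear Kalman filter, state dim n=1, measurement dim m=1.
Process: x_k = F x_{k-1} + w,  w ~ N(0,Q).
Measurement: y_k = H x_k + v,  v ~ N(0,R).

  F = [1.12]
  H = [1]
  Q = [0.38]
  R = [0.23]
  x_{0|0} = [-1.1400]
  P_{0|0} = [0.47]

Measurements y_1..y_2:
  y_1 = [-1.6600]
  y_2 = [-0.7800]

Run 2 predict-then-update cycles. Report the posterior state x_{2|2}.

x_post = [-1.0519]

step 1: x^-=[-1.2768]  P^-=[0.9696]  S=[1.1996]  K=[0.8083]  nu=[-0.3832]  x^+=[-1.5865]  P^+=[0.1859]
step 2: x^-=[-1.7769]  P^-=[0.6132]  S=[0.8432]  K=[0.7272]  nu=[0.9969]  x^+=[-1.0519]  P^+=[0.1673]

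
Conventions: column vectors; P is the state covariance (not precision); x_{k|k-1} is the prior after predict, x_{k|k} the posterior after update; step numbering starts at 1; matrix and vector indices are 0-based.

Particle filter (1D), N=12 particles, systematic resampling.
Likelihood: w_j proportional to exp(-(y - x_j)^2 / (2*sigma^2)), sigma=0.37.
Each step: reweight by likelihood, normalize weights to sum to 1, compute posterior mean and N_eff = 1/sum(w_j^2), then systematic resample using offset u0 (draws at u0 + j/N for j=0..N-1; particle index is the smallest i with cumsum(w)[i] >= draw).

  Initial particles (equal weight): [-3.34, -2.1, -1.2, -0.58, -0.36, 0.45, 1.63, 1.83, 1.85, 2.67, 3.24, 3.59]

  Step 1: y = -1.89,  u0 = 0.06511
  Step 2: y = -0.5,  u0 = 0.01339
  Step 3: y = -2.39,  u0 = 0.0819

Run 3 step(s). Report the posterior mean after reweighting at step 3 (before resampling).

post_mean = -1.2000

step 1: w=[0.0004, 0.8268, 0.1707, 0.0018, 0.0002, 0.0000, 0.0000, 0.0000, 0.0000, 0.0000, 0.0000, 0.0000]  mean=-1.9438  Neff=1.4029  idx=[1, 1, 1, 1, 1, 1, 1, 1, 1, 1, 2, 2]
step 2: w=[0.0003, 0.0003, 0.0003, 0.0003, 0.0003, 0.0003, 0.0003, 0.0003, 0.0003, 0.0003, 0.4987, 0.4987]  mean=-1.2023  Neff=2.0104  idx=[10, 10, 10, 10, 10, 10, 11, 11, 11, 11, 11, 11]
step 3: w=[0.0833, 0.0833, 0.0833, 0.0833, 0.0833, 0.0833, 0.0833, 0.0833, 0.0833, 0.0833, 0.0833, 0.0833]  mean=-1.2000  Neff=12.0000  idx=[0, 1, 2, 3, 4, 5, 6, 7, 8, 9, 10, 11]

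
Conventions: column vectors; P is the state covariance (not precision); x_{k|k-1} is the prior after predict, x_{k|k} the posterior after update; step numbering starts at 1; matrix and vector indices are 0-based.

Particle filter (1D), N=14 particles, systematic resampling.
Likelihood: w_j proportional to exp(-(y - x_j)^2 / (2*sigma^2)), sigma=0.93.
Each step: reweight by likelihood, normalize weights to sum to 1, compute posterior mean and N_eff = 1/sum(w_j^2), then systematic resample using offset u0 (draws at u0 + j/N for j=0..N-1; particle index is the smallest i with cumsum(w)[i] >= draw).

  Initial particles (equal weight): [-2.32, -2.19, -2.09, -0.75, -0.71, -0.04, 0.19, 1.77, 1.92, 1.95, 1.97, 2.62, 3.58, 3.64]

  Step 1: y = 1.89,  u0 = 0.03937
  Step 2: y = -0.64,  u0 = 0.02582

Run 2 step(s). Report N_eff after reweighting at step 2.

N_eff = 1.8299

step 1: w=[0.0000, 0.0000, 0.0000, 0.0033, 0.0037, 0.0214, 0.0347, 0.1828, 0.1842, 0.1840, 0.1837, 0.1355, 0.0354, 0.0314]  mean=1.9942  Neff=6.3608  idx=[6, 7, 7, 8, 8, 8, 9, 9, 9, 10, 10, 11, 11, 12]
step 2: w=[0.7344, 0.0381, 0.0381, 0.0247, 0.0247, 0.0247, 0.0226, 0.0226, 0.0226, 0.0213, 0.0213, 0.0023, 0.0023, 0.0000]  mean=0.6456  Neff=1.8299  idx=[0, 0, 0, 0, 0, 0, 0, 0, 0, 0, 1, 3, 5, 9]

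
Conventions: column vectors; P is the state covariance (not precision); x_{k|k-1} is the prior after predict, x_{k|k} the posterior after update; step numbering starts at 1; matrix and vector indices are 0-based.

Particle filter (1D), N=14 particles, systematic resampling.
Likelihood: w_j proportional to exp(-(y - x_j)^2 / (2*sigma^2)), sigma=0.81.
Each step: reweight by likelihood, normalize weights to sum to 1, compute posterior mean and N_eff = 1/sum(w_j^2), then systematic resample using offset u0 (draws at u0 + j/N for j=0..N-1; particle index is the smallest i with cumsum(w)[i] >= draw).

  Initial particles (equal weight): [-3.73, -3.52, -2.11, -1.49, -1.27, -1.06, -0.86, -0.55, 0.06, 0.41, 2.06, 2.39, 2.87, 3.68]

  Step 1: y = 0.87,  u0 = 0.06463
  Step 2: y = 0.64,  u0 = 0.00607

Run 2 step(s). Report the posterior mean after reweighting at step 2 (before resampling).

post_mean = 0.3599

step 1: w=[0.0000, 0.0000, 0.0005, 0.0059, 0.0125, 0.0240, 0.0419, 0.0881, 0.2485, 0.3486, 0.1392, 0.0704, 0.0194, 0.0010]  mean=0.5370  Neff=4.5809  idx=[6, 7, 8, 8, 8, 9, 9, 9, 9, 9, 10, 10, 11, 12]
step 2: w=[0.0220, 0.0415, 0.0944, 0.0944, 0.0944, 0.1172, 0.1172, 0.1172, 0.1172, 0.1172, 0.0263, 0.0263, 0.0118, 0.0028]  mean=0.3599  Neff=10.0810  idx=[0, 2, 2, 3, 4, 5, 5, 6, 6, 7, 8, 8, 9, 10]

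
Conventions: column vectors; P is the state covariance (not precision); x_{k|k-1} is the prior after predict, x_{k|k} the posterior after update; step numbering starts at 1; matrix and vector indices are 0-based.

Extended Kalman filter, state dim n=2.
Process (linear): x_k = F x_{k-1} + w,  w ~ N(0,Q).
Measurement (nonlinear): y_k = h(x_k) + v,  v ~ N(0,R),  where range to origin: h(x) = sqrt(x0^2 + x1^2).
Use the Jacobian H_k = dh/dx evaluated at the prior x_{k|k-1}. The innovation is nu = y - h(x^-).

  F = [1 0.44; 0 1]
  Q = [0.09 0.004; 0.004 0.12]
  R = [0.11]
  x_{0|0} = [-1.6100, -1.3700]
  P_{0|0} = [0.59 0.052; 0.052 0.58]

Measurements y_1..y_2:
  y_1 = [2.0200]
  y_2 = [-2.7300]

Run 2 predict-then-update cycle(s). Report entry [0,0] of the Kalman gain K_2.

K[0,0] = -0.5211

step 1: x^-=[-2.2128, -1.3700]  P^-=[0.8380 0.3112; 0.3112 0.7000]  H_jac=[-0.8502 -0.5264]  S=[1.1884]  K=[-0.7374; -0.5327]  nu=[-0.5826]  x^+=[-1.7832, -1.0596]  P^+=[0.1918 -0.1557; -0.1557 0.3627]
step 2: x^-=[-2.2494, -1.0596]  P^-=[0.2150 0.0079; 0.0079 0.4827]  H_jac=[-0.9046 -0.4262]  S=[0.3798]  K=[-0.5211; -0.5606]  nu=[-5.2165]  x^+=[0.4690, 1.8649]  P^+=[0.1119 -0.1030; -0.1030 0.3634]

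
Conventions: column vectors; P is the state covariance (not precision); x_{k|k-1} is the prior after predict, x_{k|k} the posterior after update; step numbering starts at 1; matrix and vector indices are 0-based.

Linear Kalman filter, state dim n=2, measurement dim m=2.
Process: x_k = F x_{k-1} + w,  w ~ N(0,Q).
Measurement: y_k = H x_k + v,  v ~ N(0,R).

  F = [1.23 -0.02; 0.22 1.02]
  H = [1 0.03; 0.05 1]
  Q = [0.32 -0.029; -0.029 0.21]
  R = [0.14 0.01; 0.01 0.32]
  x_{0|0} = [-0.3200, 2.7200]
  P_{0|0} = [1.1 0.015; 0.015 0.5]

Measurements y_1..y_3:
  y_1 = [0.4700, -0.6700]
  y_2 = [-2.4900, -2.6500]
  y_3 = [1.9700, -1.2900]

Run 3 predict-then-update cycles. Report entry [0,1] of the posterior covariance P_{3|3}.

P_post[0,1] = -0.0035

step 1: x^-=[-0.4480, 2.7040]  P^-=[1.9837 0.2772; 0.2772 0.7902]  S=[2.1410 0.4105; 0.4105 1.1429]  K=[0.9314 -0.0052; 0.0061 0.7014]  nu=[0.8369, -3.3516]  x^+=[0.3489, 0.3584]  P^+=[0.1303 0.0011; 0.0011 0.2244]
step 2: x^-=[0.4220, 0.4424]  P^-=[0.5172 0.0031; 0.0031 0.4503]  S=[0.6578 0.0525; 0.0525 0.7719]  K=[0.7877 -0.0160; -0.0214 0.5850]  nu=[-2.9253, -3.1135]  x^+=[-1.8323, -1.3164]  P^+=[0.1102 -0.0028; -0.0028 0.1871]
step 3: x^-=[-2.2274, -1.7459]  P^-=[0.4869 -0.0065; -0.0065 0.4088]  S=[0.6269 0.0401; 0.0401 0.7294]  K=[0.7776 -0.0183; -0.0267 0.5615]  nu=[4.2497, 0.5672]  x^+=[1.0668, -1.5408]  P^+=[0.1088 -0.0035; -0.0035 0.1796]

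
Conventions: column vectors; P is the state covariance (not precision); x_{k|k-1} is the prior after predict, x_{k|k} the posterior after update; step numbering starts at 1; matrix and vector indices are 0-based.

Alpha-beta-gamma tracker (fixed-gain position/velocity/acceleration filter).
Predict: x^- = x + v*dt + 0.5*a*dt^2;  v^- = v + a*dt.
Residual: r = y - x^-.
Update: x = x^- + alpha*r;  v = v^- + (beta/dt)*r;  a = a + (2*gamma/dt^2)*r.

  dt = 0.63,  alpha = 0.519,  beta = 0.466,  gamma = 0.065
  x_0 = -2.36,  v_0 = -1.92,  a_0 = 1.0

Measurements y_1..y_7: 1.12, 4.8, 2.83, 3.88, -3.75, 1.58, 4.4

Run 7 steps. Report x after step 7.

step 1: x_pred=-3.3712  r=4.4912  x^+=-1.0402  v^+=2.0320  a^+=2.4710
step 2: x_pred=0.7303  r=4.0697  x^+=2.8425  v^+=6.5991  a^+=3.8040
step 3: x_pred=7.7548  r=-4.9248  x^+=5.1988  v^+=5.3528  a^+=2.1909
step 4: x_pred=9.0059  r=-5.1259  x^+=6.3455  v^+=2.9416  a^+=0.5120
step 5: x_pred=8.3003  r=-12.0503  x^+=2.0462  v^+=-5.6493  a^+=-3.4349
step 6: x_pred=-2.1945  r=3.7745  x^+=-0.2355  v^+=-5.0214  a^+=-2.1986
step 7: x_pred=-3.8353  r=8.2353  x^+=0.4388  v^+=-0.3150  a^+=0.4987

x_post = 0.4388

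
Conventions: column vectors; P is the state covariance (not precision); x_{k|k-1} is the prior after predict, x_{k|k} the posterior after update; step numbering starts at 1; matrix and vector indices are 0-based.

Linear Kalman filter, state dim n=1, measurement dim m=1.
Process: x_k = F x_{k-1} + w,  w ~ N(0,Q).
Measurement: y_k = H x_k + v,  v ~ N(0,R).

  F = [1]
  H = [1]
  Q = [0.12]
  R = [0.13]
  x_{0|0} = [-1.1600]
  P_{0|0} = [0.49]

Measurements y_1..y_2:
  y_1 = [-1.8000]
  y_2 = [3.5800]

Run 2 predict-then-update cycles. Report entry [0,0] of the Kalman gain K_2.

step 1: x^-=[-1.1600]  P^-=[0.6100]  S=[0.7400]  K=[0.8243]  nu=[-0.6400]  x^+=[-1.6876]  P^+=[0.1072]
step 2: x^-=[-1.6876]  P^-=[0.2272]  S=[0.3572]  K=[0.6360]  nu=[5.2676]  x^+=[1.6627]  P^+=[0.0827]

K[0,0] = 0.6360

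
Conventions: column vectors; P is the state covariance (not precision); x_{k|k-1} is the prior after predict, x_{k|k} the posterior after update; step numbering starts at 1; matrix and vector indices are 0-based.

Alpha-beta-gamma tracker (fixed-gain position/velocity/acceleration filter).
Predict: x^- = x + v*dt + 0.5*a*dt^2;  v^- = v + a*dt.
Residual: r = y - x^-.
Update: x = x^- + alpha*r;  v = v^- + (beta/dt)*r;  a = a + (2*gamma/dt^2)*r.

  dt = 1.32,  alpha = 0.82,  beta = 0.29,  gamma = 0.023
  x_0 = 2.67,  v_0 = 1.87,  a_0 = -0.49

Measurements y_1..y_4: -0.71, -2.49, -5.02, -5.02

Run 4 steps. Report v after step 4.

v_post = -2.4909

step 1: x_pred=4.7115  r=-5.4215  x^+=0.2659  v^+=0.0321  a^+=-0.6331
step 2: x_pred=-0.2433  r=-2.2467  x^+=-2.0856  v^+=-1.2972  a^+=-0.6924
step 3: x_pred=-4.4012  r=-0.6188  x^+=-4.9086  v^+=-2.3472  a^+=-0.7088
step 4: x_pred=-8.6244  r=3.6044  x^+=-5.6688  v^+=-2.4909  a^+=-0.6136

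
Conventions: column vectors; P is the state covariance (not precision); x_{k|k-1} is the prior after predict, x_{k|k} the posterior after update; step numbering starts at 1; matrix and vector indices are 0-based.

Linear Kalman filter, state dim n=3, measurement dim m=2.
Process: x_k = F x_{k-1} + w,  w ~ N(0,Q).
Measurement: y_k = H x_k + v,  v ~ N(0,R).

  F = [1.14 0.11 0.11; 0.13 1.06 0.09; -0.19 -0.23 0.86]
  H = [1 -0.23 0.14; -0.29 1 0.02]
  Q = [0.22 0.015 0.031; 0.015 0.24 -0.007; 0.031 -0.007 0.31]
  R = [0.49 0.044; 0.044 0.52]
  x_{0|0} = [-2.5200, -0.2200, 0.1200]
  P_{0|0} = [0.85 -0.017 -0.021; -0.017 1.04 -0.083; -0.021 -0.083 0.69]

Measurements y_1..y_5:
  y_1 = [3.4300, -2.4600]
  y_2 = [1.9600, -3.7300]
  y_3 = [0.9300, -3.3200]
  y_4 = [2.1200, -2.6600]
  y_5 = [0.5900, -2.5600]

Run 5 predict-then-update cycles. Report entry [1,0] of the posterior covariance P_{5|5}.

P_post[1,0] = 0.1778

step 1: x^-=[-2.8838, -0.5500, 0.6326]  P^-=[1.3341 0.2353 -0.1352; 0.2353 1.4075 -0.3001; -0.1352 -0.3001 0.9442]  S=[1.7902 -0.4508; -0.4508 1.8931]  K=[0.7275 0.0917; 0.1111 0.7307; 0.0050 -0.1267]  nu=[6.0987, -2.7590]  x^+=[1.2998, -1.8882, 1.0124]  P^+=[0.4309 0.2079 -0.1610; 0.2079 0.4478 -0.1306; -0.1610 -0.1306 0.9133]
step 2: x^-=[1.3854, -1.7414, 1.0579]  P^-=[0.8050 0.3589 -0.2097; 0.3589 0.7864 -0.2358; -0.2097 -0.2358 1.1471]  S=[1.1505 -0.0118; -0.0118 1.1594]  K=[0.6036 0.1108; 0.1321 0.5858; 0.0031 -0.1311]  nu=[0.0260, -1.6080]  x^+=[1.2229, -2.6799, 1.2689]  P^+=[0.3732 0.1963 -0.1959; 0.1963 0.3703 -0.1474; -0.1959 -0.1474 1.1272]
step 3: x^-=[1.2389, -2.5675, 1.4753]  P^-=[0.7197 0.3231 -0.2064; 0.3231 0.6929 -0.2146; -0.2064 -0.2146 1.3162]  S=[1.0795 -0.0005; -0.0005 1.0804]  K=[0.5711 0.1024; 0.1241 0.5507; 0.0252 -0.1188]  nu=[-1.1060, -0.4227]  x^+=[0.5640, -2.9376, 1.4976]  P^+=[0.3563 0.1859 -0.2088; 0.1859 0.3487 -0.1472; -0.2088 -0.1472 1.3003]
step 4: x^-=[0.4846, -2.9057, 1.8565]  P^-=[0.6937 0.3056 -0.1952; 0.3056 0.6666 -0.1941; -0.1952 -0.1941 1.4457]  S=[1.0646 -0.0028; -0.0028 1.0628]  K=[0.5602 0.0960; 0.1189 0.5405; 0.0485 -0.1021]  nu=[0.7072, 0.3491]  x^+=[0.9143, -2.6330, 1.8551]  P^+=[0.3501 0.1804 -0.2138; 0.1804 0.3414 -0.1416; -0.2138 -0.1416 1.4321]
step 5: x^-=[0.9567, -2.5051, 2.0273]  P^-=[0.6847 0.2985 -0.1840; 0.2985 0.6588 -0.1761; -0.1840 -0.1761 1.5416]  S=[1.0623 -0.0034; -0.0034 1.0590]  K=[0.5560 0.0927; 0.1169 0.5374; 0.0678 -0.0866]  nu=[-1.2267, 0.1820]  x^+=[0.2916, -2.5507, 1.9283]  P^+=[0.3476 0.1778 -0.2157; 0.1778 0.3389 -0.1352; -0.2157 -0.1352 1.5287]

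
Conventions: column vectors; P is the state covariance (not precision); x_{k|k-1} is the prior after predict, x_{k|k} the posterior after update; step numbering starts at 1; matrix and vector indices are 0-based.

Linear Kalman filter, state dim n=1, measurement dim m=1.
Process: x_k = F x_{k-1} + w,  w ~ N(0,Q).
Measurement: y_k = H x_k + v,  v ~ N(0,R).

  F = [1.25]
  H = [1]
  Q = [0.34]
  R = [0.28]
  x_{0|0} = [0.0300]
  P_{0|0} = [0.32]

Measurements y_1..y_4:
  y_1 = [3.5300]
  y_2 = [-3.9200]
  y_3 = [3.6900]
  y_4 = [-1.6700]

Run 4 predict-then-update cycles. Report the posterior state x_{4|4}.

step 1: x^-=[0.0375]  P^-=[0.8400]  S=[1.1200]  K=[0.7500]  nu=[3.4925]  x^+=[2.6569]  P^+=[0.2100]
step 2: x^-=[3.3211]  P^-=[0.6681]  S=[0.9481]  K=[0.7047]  nu=[-7.2411]  x^+=[-1.7816]  P^+=[0.1973]
step 3: x^-=[-2.2270]  P^-=[0.6483]  S=[0.9283]  K=[0.6984]  nu=[5.9170]  x^+=[1.9053]  P^+=[0.1955]
step 4: x^-=[2.3816]  P^-=[0.6455]  S=[0.9255]  K=[0.6975]  nu=[-4.0516]  x^+=[-0.4443]  P^+=[0.1953]

x_post = [-0.4443]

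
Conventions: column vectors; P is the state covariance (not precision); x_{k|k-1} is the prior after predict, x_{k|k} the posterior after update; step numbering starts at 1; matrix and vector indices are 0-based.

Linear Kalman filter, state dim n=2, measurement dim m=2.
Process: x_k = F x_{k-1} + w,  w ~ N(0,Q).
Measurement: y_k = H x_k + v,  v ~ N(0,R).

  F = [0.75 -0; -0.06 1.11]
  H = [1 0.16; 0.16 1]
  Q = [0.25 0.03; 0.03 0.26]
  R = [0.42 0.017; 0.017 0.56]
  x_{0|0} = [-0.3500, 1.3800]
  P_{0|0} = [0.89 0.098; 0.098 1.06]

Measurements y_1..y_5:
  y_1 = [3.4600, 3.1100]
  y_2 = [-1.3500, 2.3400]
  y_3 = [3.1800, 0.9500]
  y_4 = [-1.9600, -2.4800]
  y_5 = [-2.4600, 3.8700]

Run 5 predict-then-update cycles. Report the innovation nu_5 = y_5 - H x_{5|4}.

innov = [-2.0638, 4.4799]

step 1: x^-=[-0.2625, 1.5528]  P^-=[0.7506 0.0715; 0.0715 1.5562]  S=[1.2334 0.4595; 0.4595 2.1583]  K=[0.6352 -0.0464; -0.0116 0.7288]  nu=[3.4741, 1.5992]  x^+=[1.8699, 2.6779]  P^+=[0.2755 -0.0593; -0.0593 0.4174]
step 2: x^-=[1.4024, 2.8603]  P^-=[0.4050 -0.0317; -0.0317 0.7832]  S=[0.8348 0.1745; 0.1745 1.3434]  K=[0.4871 -0.0387; -0.0093 0.5804]  nu=[-3.2101, -0.7447]  x^+=[-0.1323, 2.4579]  P^+=[0.2115 -0.0472; -0.0472 0.3324]
step 3: x^-=[-0.0992, 2.7362]  P^-=[0.3689 -0.0188; -0.0188 0.6766]  S=[0.8002 0.1650; 0.1650 1.2401]  K=[0.4633 -0.0292; -0.0002 0.5433]  nu=[2.8414, -1.7703]  x^+=[1.2690, 1.7738]  P^+=[0.2006 -0.0406; -0.0406 0.3107]
step 4: x^-=[0.9517, 1.8927]  P^-=[0.3628 -0.0128; -0.0128 0.6490]  S=[0.7953 0.1657; 0.1657 1.2141]  K=[0.4589 -0.0254; 0.0035 0.5323]  nu=[-3.2146, -4.5250]  x^+=[-0.4086, -0.5273]  P^+=[0.1984 -0.0382; -0.0382 0.3043]
step 5: x^-=[-0.3064, -0.5608]  P^-=[0.3616 -0.0107; -0.0107 0.6407]  S=[0.7946 0.1664; 0.1664 1.2065]  K=[0.4580 -0.0241; 0.0048 0.5289]  nu=[-2.0638, 4.4799]  x^+=[-1.3595, 1.7989]  P^+=[0.1979 -0.0374; -0.0374 0.3023]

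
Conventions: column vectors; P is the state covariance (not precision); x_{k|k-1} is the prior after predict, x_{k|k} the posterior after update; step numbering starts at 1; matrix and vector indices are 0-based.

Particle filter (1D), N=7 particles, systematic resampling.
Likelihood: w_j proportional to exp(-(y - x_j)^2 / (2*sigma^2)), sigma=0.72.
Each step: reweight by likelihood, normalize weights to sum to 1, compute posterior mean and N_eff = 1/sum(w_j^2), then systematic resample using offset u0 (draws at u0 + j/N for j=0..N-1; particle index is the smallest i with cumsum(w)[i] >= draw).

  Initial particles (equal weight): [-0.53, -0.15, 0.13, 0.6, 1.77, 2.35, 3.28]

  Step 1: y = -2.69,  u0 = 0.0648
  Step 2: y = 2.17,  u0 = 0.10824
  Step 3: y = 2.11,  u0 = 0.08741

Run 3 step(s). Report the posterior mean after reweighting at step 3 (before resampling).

post_mean = -0.1921

step 1: w=[0.8175, 0.1460, 0.0343, 0.0022, 0.0000, 0.0000, 0.0000]  mean=-0.4494  Neff=1.4476  idx=[0, 0, 0, 0, 0, 0, 1]
step 2: w=[0.0813, 0.0813, 0.0813, 0.0813, 0.0813, 0.0813, 0.5120]  mean=-0.3354  Neff=3.3128  idx=[1, 3, 4, 6, 6, 6, 6]
step 3: w=[0.0369, 0.0369, 0.0369, 0.2223, 0.2223, 0.2223, 0.2223]  mean=-0.1921  Neff=4.9555  idx=[2, 3, 4, 4, 5, 6, 6]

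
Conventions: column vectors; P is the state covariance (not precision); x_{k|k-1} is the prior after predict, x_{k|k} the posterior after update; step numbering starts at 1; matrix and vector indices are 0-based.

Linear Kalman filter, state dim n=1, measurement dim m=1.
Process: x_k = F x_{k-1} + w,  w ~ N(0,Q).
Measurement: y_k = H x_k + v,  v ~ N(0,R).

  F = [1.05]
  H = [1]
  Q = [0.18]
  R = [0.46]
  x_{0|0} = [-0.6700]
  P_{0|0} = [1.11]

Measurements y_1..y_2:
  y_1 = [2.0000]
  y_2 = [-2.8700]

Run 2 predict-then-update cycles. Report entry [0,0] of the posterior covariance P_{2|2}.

step 1: x^-=[-0.7035]  P^-=[1.4038]  S=[1.8638]  K=[0.7532]  nu=[2.7035]  x^+=[1.3327]  P^+=[0.3465]
step 2: x^-=[1.3994]  P^-=[0.5620]  S=[1.0220]  K=[0.5499]  nu=[-4.2694]  x^+=[-0.9483]  P^+=[0.2530]

P_post[0,0] = 0.2530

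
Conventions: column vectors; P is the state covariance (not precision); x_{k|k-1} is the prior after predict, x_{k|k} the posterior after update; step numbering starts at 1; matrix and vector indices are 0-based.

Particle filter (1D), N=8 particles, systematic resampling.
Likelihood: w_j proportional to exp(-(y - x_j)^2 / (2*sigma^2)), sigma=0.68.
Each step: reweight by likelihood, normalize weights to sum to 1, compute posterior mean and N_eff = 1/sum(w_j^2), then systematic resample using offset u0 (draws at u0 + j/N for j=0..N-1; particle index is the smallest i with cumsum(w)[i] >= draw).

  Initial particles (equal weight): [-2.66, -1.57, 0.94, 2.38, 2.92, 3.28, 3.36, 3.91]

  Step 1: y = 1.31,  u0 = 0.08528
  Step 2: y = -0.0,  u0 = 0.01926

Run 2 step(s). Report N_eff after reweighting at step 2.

step 1: w=[0.0000, 0.0001, 0.6958, 0.2339, 0.0489, 0.0121, 0.0086, 0.0005]  mean=1.4242  Neff=1.8469  idx=[2, 2, 2, 2, 2, 3, 3, 4]
step 2: w=[0.1995, 0.1995, 0.1995, 0.1995, 0.1995, 0.0011, 0.0011, 0.0001]  mean=0.9434  Neff=5.0232  idx=[0, 0, 1, 1, 2, 3, 3, 4]

N_eff = 5.0232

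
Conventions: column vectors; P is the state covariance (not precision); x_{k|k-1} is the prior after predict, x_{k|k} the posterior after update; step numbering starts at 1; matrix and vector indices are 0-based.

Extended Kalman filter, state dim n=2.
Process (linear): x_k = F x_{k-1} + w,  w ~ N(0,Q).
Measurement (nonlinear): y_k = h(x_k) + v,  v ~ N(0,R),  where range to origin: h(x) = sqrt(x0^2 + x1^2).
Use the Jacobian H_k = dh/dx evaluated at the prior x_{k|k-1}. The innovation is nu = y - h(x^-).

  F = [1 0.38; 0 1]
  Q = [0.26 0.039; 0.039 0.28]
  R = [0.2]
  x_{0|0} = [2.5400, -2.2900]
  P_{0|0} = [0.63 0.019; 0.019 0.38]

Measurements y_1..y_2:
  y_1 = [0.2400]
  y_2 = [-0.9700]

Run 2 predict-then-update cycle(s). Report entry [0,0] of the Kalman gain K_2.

K[0,0] = -0.6930

step 1: x^-=[1.6698, -2.2900]  P^-=[0.9593 0.2024; 0.2024 0.6600]  H_jac=[0.5892 -0.8080]  S=[0.7712]  K=[0.5208; -0.5369]  nu=[-2.5941]  x^+=[0.3187, -0.8973]  P^+=[0.7501 0.4180; 0.4180 0.4377]
step 2: x^-=[-0.0223, -0.8973]  P^-=[1.3910 0.6234; 0.6234 0.7177]  H_jac=[-0.0248 -0.9997]  S=[0.9491]  K=[-0.6930; -0.7723]  nu=[-1.8675]  x^+=[1.2719, 0.5450]  P^+=[0.9352 0.1154; 0.1154 0.1516]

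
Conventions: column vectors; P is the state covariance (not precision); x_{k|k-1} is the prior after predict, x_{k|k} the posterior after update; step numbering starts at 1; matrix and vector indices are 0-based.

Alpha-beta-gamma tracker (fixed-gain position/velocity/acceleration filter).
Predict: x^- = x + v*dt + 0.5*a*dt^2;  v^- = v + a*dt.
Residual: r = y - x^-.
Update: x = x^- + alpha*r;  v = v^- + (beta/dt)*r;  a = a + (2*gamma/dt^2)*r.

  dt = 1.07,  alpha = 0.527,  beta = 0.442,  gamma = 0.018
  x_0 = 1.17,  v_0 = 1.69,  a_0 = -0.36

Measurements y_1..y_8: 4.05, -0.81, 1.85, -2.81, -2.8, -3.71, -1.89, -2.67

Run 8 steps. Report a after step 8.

a_post = -0.1755

step 1: x_pred=2.7722  r=1.2778  x^+=3.4456  v^+=1.8326  a^+=-0.3198
step 2: x_pred=5.2234  r=-6.0334  x^+=2.0438  v^+=-1.0019  a^+=-0.5095
step 3: x_pred=0.6801  r=1.1699  x^+=1.2966  v^+=-1.0638  a^+=-0.4728
step 4: x_pred=-0.1123  r=-2.6977  x^+=-1.5340  v^+=-2.6841  a^+=-0.5576
step 5: x_pred=-4.7251  r=1.9251  x^+=-3.7106  v^+=-2.4854  a^+=-0.4970
step 6: x_pred=-6.6545  r=2.9445  x^+=-5.1028  v^+=-1.8009  a^+=-0.4045
step 7: x_pred=-7.2613  r=5.3713  x^+=-4.4306  v^+=-0.0149  a^+=-0.2356
step 8: x_pred=-4.5814  r=1.9114  x^+=-3.5741  v^+=0.5226  a^+=-0.1755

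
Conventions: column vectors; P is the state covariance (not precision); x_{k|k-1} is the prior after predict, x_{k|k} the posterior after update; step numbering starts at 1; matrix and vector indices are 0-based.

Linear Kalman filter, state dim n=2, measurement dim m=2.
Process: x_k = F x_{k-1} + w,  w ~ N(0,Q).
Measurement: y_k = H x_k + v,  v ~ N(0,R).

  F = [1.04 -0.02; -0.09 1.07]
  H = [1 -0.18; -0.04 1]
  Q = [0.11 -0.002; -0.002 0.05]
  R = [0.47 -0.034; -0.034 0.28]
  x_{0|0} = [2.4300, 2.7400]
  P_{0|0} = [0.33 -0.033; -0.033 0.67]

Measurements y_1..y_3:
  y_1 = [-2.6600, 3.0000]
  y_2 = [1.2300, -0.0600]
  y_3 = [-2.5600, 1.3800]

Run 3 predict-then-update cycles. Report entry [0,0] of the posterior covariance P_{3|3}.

step 1: x^-=[2.4724, 2.7131]  P^-=[0.4686 -0.0840; -0.0840 0.8261]  S=[0.9956 -0.2861; -0.2861 1.1136]  K=[0.4959 0.0351; -0.0213 0.7394]  nu=[-4.6440, 0.3858]  x^+=[0.1828, 3.0972]  P^+=[0.2323 0.0023; 0.0023 0.2078]
step 2: x^-=[0.1282, 3.2976]  P^-=[0.3612 -0.0257; -0.0257 0.2894]  S=[0.8499 -0.1264; -0.1264 0.5720]  K=[0.4343 0.0258; -0.0165 0.5041]  nu=[1.6954, -3.3525]  x^+=[0.7779, 1.5797]  P^+=[0.2034 0.0006; 0.0006 0.1417]
step 3: x^-=[0.7775, 1.6203]  P^-=[0.3300 -0.0234; -0.0234 0.2138]  S=[0.8153 -0.1092; -0.1092 0.4962]  K=[0.4122 0.0170; -0.0185 0.4287]  nu=[-3.0458, -0.2092]  x^+=[-0.4815, 1.5868]  P^+=[0.1929 -0.0015; -0.0015 0.1206]

P_post[0,0] = 0.1929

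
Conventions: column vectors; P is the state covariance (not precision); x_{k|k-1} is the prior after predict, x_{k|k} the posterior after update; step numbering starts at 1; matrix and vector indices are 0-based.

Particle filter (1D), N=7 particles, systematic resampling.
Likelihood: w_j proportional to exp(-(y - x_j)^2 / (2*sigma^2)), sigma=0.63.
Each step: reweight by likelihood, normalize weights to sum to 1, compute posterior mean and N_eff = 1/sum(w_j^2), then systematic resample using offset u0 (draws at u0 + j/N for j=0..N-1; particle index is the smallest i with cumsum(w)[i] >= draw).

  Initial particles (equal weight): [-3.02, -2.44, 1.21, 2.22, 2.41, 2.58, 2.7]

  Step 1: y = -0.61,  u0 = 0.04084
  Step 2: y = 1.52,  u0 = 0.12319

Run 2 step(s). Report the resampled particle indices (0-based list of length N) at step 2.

resampled_idx = [4, 4, 5, 5, 6, 6, 6]

step 1: w=[0.0215, 0.4771, 0.4996, 0.0013, 0.0003, 0.0001, 0.0000]  mean=-0.6206  Neff=2.0936  idx=[1, 1, 1, 1, 2, 2, 2]
step 2: w=[0.0000, 0.0000, 0.0000, 0.0000, 0.3333, 0.3333, 0.3333]  mean=1.2100  Neff=3.0000  idx=[4, 4, 5, 5, 6, 6, 6]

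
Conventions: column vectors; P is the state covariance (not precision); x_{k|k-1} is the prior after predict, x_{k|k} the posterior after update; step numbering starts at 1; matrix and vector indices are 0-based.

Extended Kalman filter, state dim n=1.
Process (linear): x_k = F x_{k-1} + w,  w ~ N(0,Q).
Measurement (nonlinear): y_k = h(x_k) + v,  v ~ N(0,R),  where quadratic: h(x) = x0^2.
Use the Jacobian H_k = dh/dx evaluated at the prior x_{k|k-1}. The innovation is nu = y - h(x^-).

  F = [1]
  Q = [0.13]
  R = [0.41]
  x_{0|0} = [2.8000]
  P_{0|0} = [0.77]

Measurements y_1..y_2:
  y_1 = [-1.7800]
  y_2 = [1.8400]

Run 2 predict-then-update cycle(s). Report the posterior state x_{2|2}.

step 1: x^-=[2.8000]  P^-=[0.9000]  H_jac=[5.6000]  S=[28.6340]  K=[0.1760]  nu=[-9.6200]  x^+=[1.1067]  P^+=[0.0129]
step 2: x^-=[1.1067]  P^-=[0.1429]  H_jac=[2.2135]  S=[1.1101]  K=[0.2849]  nu=[0.6151]  x^+=[1.2820]  P^+=[0.0528]

x_post = [1.2820]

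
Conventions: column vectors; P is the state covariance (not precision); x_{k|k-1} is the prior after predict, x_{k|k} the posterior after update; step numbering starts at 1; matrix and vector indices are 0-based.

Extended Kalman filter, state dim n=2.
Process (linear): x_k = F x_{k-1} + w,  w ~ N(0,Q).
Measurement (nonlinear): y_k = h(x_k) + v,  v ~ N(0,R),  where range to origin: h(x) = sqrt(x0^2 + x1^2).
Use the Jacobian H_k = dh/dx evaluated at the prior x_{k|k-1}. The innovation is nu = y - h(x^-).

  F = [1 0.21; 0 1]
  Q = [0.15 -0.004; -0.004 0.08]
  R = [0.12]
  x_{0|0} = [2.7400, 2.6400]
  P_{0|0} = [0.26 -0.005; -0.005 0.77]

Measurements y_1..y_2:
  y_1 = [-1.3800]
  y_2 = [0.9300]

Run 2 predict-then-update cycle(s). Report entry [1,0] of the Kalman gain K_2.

step 1: x^-=[3.2944, 2.6400]  P^-=[0.4419 0.1527; 0.1527 0.8500]  H_jac=[0.7804 0.6253]  S=[0.8705]  K=[0.5058; 0.7475]  nu=[-5.6017]  x^+=[0.4611, -1.5473]  P^+=[0.2192 -0.1764; -0.1764 0.3636]
step 2: x^-=[0.1361, -1.5473]  P^-=[0.3111 -0.1041; -0.1041 0.4436]  H_jac=[0.0877 -0.9962]  S=[0.5808]  K=[0.2255; -0.7766]  nu=[-0.6233]  x^+=[-0.0044, -1.0633]  P^+=[0.2816 -0.0024; -0.0024 0.0933]

K[1,0] = -0.7766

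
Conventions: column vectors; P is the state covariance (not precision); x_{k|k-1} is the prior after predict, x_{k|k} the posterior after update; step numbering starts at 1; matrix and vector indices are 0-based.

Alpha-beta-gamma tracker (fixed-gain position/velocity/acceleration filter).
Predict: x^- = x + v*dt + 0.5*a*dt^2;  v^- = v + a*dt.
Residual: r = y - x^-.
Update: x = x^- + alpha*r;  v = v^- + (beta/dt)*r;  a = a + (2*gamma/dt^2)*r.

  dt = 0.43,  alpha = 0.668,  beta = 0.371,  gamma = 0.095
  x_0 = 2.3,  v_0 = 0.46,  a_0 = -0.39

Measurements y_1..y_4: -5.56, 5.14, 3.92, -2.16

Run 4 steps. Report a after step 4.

a_post = -1.5323

step 1: x_pred=2.4617  r=-8.0217  x^+=-2.8968  v^+=-6.6288  a^+=-8.6330
step 2: x_pred=-6.5453  r=11.6853  x^+=1.2605  v^+=-0.2590  a^+=3.3746
step 3: x_pred=1.4611  r=2.4589  x^+=3.1036  v^+=3.3136  a^+=5.9013
step 4: x_pred=5.0741  r=-7.2341  x^+=0.2417  v^+=-0.3903  a^+=-1.5323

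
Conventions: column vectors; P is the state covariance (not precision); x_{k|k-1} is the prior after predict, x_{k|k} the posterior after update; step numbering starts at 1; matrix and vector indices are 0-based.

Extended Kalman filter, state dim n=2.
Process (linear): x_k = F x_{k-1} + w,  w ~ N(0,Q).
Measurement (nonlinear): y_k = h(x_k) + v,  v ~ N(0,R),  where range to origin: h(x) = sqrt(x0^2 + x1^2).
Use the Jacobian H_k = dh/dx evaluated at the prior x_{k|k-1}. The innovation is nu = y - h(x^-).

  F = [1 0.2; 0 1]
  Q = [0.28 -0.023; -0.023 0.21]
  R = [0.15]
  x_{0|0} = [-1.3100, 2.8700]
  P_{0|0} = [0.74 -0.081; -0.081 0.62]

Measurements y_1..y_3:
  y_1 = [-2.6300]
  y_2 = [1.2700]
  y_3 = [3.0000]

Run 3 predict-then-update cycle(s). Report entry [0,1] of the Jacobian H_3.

step 1: x^-=[-0.7360, 2.8700]  P^-=[1.0124 0.0200; 0.0200 0.8300]  H_jac=[-0.2484 0.9687]  S=[0.9816]  K=[-0.2365; 0.8140]  nu=[-5.5929]  x^+=[0.5865, -1.6824]  P^+=[0.9575 0.2089; 0.2089 0.1796]
step 2: x^-=[0.2500, -1.6824]  P^-=[1.3283 0.2219; 0.2219 0.3896]  H_jac=[0.1470 -0.9891]  S=[0.4954]  K=[-0.0489; -0.7121]  nu=[-0.4309]  x^+=[0.2711, -1.3756]  P^+=[1.3271 0.2046; 0.2046 0.1384]
step 3: x^-=[-0.0040, -1.3756]  P^-=[1.6945 0.2093; 0.2093 0.3484]  H_jac=[-0.0029 -1.0000]  S=[0.4996]  K=[-0.4289; -0.6985]  nu=[1.6244]  x^+=[-0.7007, -2.5103]  P^+=[1.6026 0.0596; 0.0596 0.1046]

H_jac[0,1] = -1.0000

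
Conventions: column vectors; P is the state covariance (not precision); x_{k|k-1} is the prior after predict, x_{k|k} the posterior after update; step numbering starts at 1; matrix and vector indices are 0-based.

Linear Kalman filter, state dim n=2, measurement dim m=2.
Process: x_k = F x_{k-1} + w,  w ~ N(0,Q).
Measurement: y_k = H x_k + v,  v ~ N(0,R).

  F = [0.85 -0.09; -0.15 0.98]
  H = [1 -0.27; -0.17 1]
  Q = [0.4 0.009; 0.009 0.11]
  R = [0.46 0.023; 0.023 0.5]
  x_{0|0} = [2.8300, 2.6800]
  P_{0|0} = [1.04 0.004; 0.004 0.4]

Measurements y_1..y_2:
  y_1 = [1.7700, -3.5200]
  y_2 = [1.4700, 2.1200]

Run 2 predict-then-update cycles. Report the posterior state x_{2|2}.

step 1: x^-=[2.1643, 2.2019]  P^-=[1.1540 -0.1555; -0.1555 0.5164]  S=[1.7356 -0.4752; -0.4752 1.1026]  K=[0.6823 -0.0249; -0.0398 0.4751]  nu=[0.2002, -5.3540]  x^+=[2.4341, -0.3500]  P^+=[0.3293 0.0592; 0.0592 0.2467]
step 2: x^-=[2.1005, -0.7081]  P^-=[0.6308 -0.0046; -0.0046 0.3369]  S=[1.1179 -0.1800; -0.1800 0.8567]  K=[0.5635 -0.0121; -0.0228 0.3894]  nu=[-0.8217, 3.1852]  x^+=[1.5988, 0.5510]  P^+=[0.2733 0.0534; 0.0534 0.2033]

x_post = [1.5988, 0.5510]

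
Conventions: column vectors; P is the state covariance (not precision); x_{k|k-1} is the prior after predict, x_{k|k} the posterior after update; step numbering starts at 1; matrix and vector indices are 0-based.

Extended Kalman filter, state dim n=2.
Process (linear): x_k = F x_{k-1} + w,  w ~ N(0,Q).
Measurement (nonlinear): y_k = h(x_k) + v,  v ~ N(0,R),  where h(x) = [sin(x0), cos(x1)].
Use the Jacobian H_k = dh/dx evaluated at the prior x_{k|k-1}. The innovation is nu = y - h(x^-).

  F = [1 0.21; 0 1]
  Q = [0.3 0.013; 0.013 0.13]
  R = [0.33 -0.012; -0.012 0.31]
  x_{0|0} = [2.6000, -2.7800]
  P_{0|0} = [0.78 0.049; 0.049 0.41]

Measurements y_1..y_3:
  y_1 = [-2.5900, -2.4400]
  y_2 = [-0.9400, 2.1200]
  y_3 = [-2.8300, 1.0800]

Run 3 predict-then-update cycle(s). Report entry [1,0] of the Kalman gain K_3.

step 1: x^-=[2.0162, -2.7800]  P^-=[1.1187 0.1481; 0.1481 0.5400]  H_jac=[-0.4308 0.0000; 0.0000 0.3538]  S=[0.5376 -0.0346; -0.0346 0.3776]  K=[-0.8928 0.0570; -0.0867 0.4980]  nu=[-3.4924, -1.5047]  x^+=[5.0483, -3.2267]  P^+=[0.6854 0.0802; 0.0802 0.4393]
step 2: x^-=[4.3707, -3.2267]  P^-=[1.0385 0.1855; 0.1855 0.5693]  H_jac=[-0.3351 0.0000; 0.0000 -0.0850]  S=[0.4466 -0.0067; -0.0067 0.3141]  K=[-0.7802 -0.0669; -0.1415 -0.1571]  nu=[0.0022, 3.1164]  x^+=[4.1606, -3.7166]  P^+=[0.7659 0.1338; 0.1338 0.5529]
step 3: x^-=[3.3801, -3.7166]  P^-=[1.1465 0.2629; 0.2629 0.6829]  H_jac=[-0.9717 0.0000; 0.0000 -0.5438]  S=[1.4125 0.1269; 0.1269 0.5120]  K=[-0.7810 -0.0856; -0.1183 -0.6961]  nu=[-2.5938, 1.9192]  x^+=[5.2415, -4.7457]  P^+=[0.2642 0.0316; 0.0316 0.3942]

K[1,0] = -0.1183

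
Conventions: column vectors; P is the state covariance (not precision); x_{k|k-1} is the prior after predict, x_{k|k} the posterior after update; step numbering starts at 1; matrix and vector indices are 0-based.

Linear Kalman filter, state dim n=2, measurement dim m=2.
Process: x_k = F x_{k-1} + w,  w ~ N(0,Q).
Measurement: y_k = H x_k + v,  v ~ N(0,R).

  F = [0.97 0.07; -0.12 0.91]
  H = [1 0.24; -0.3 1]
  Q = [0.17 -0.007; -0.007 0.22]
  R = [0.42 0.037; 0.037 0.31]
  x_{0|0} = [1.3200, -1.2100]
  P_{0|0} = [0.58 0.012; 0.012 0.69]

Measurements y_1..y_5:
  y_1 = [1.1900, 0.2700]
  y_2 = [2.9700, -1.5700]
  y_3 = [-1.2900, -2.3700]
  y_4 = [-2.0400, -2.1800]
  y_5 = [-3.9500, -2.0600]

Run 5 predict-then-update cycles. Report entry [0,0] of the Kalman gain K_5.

step 1: x^-=[1.1957, -1.2595]  P^-=[0.7207 -0.0201; -0.0201 0.7971]  S=[1.1770 -0.0065; -0.0065 1.1840]  K=[0.6072 -0.1962; 0.1493 0.6791]  nu=[0.2966, 1.8882]  x^+=[1.0053, 0.0671]  P^+=[0.2397 0.0335; 0.0335 0.2261]
step 2: x^-=[0.9798, -0.0596]  P^-=[0.4012 0.0088; 0.0088 0.4034]  S=[0.8487 0.0216; 0.0216 0.7442]  K=[0.4794 -0.1638; 0.1108 0.5353]  nu=[2.0045, -1.2165]  x^+=[2.1401, -0.4885]  P^+=[0.1896 0.0238; 0.0238 0.1772]
step 3: x^-=[2.0417, -0.7014]  P^-=[0.3525 0.0031; 0.0031 0.3642]  S=[0.7949 0.0215; 0.0215 0.7041]  K=[0.4486 -0.1595; 0.0999 0.5129]  nu=[-3.1633, -1.0561]  x^+=[0.7909, -1.5592]  P^+=[0.1776 0.0204; 0.0204 0.1688]
step 4: x^-=[0.6581, -1.5138]  P^-=[0.3407 0.0009; 0.0009 0.3579]  S=[0.7818 0.0216; 0.0216 0.6980]  K=[0.4405 -0.1587; 0.0970 0.5094]  nu=[-2.3347, -0.4688]  x^+=[-0.2960, -1.9791]  P^+=[0.1745 0.0194; 0.0194 0.1673]
step 5: x^-=[-0.4256, -1.7655]  P^-=[0.3376 0.0003; 0.0003 0.3568]  S=[0.7783 0.0217; 0.0217 0.6970]  K=[0.4383 -0.1584; 0.0963 0.5088]  nu=[-3.1006, -0.4222]  x^+=[-1.7177, -2.2789]  P^+=[0.1736 0.0192; 0.0192 0.1670]

K[0,0] = 0.4383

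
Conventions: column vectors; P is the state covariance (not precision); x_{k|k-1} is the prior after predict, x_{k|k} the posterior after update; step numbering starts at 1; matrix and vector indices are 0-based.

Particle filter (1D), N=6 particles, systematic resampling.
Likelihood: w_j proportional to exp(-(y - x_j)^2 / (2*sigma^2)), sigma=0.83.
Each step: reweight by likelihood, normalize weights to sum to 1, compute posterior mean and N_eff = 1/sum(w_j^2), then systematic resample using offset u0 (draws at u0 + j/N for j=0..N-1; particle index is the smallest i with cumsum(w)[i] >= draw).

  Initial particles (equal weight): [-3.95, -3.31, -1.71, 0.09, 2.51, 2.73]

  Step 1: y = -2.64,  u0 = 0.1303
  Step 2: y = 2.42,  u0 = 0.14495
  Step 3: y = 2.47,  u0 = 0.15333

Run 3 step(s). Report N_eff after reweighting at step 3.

step 1: w=[0.1859, 0.4664, 0.3448, 0.0029, 0.0000, 0.0000]  mean=-2.8674  Neff=2.6956  idx=[0, 1, 1, 1, 2, 2]
step 2: w=[0.0000, 0.0000, 0.0000, 0.0000, 0.5000, 0.5000]  mean=-1.7100  Neff=2.0001  idx=[4, 4, 4, 5, 5, 5]
step 3: w=[0.1667, 0.1667, 0.1667, 0.1667, 0.1667, 0.1667]  mean=-1.7100  Neff=6.0000  idx=[0, 1, 2, 3, 4, 5]

N_eff = 6.0000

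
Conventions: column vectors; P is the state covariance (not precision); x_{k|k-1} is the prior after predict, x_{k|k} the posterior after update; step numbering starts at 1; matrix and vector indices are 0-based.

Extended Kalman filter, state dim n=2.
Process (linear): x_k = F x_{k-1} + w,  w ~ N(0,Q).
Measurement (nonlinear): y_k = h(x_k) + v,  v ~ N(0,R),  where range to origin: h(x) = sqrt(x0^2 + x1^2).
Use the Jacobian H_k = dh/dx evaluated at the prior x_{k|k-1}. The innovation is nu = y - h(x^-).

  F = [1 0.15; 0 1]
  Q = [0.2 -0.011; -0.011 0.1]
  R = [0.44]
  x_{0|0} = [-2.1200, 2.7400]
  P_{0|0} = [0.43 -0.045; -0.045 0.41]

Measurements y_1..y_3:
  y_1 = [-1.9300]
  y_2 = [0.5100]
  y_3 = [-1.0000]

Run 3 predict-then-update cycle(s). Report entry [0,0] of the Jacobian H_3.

step 1: x^-=[-1.7090, 2.7400]  P^-=[0.6257 0.0055; 0.0055 0.5100]  H_jac=[-0.5292 0.8485]  S=[0.9775]  K=[-0.3340; 0.4397]  nu=[-5.1593]  x^+=[0.0142, 0.4713]  P^+=[0.5167 0.1491; 0.1491 0.3210]
step 2: x^-=[0.0849, 0.4713]  P^-=[0.7686 0.1862; 0.1862 0.4210]  H_jac=[0.1773 0.9842]  S=[0.9369]  K=[0.3411; 0.4775]  nu=[0.0311]  x^+=[0.0955, 0.4862]  P^+=[0.6596 0.0336; 0.0336 0.2074]
step 3: x^-=[0.1684, 0.4862]  P^-=[0.8744 0.0537; 0.0537 0.3074]  H_jac=[0.3274 0.9449]  S=[0.8414]  K=[0.4006; 0.3661]  nu=[-1.5145]  x^+=[-0.4382, -0.0683]  P^+=[0.7394 -0.0696; -0.0696 0.1946]

H_jac[0,0] = 0.3274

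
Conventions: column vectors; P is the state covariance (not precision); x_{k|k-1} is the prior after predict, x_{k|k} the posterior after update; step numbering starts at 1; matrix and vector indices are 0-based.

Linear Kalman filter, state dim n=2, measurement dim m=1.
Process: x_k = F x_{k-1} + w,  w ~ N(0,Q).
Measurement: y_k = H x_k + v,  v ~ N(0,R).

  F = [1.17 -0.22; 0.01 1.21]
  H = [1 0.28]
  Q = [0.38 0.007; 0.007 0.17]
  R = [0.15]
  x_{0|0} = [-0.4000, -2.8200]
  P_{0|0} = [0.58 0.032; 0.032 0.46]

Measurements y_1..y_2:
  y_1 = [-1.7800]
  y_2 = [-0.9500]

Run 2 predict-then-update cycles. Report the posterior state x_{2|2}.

x_post = [0.2105, -4.3350]

step 1: x^-=[0.1524, -3.4162]  P^-=[1.1798 -0.0634; -0.0634 0.8443]  S=[1.3604]  K=[0.8541; 0.1271]  nu=[-0.9759]  x^+=[-0.6811, -3.5403]  P^+=[0.1873 -0.2112; -0.2112 0.8223]
step 2: x^-=[-0.0181, -4.2905]  P^-=[0.7848 -0.5082; -0.5082 1.3689]  S=[0.7576]  K=[0.8482; -0.1649]  nu=[0.2694]  x^+=[0.2105, -4.3350]  P^+=[0.2399 -0.4023; -0.4023 1.3483]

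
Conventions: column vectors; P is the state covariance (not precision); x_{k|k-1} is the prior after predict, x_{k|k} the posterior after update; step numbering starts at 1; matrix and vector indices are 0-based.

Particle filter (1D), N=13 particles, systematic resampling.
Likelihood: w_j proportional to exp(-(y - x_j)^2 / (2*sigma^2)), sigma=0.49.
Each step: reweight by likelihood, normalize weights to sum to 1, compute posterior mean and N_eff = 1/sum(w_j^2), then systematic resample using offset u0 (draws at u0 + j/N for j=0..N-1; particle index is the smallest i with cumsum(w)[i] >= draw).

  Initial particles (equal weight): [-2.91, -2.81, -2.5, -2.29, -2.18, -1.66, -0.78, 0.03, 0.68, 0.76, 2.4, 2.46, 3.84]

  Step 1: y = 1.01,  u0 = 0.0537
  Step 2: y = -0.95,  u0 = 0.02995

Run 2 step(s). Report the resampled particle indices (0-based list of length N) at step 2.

step 1: w=[0.0000, 0.0000, 0.0000, 0.0000, 0.0000, 0.0000, 0.0007, 0.0735, 0.4327, 0.4766, 0.0097, 0.0068, 0.0000]  mean=0.6982  Neff=2.3813  idx=[7, 8, 8, 8, 8, 8, 9, 9, 9, 9, 9, 9, 9]
step 2: w=[0.7915, 0.0231, 0.0231, 0.0231, 0.0231, 0.0231, 0.0133, 0.0133, 0.0133, 0.0133, 0.0133, 0.0133, 0.0133]  mean=0.1729  Neff=1.5862  idx=[0, 0, 0, 0, 0, 0, 0, 0, 0, 0, 1, 4, 9]

resampled_idx = [0, 0, 0, 0, 0, 0, 0, 0, 0, 0, 1, 4, 9]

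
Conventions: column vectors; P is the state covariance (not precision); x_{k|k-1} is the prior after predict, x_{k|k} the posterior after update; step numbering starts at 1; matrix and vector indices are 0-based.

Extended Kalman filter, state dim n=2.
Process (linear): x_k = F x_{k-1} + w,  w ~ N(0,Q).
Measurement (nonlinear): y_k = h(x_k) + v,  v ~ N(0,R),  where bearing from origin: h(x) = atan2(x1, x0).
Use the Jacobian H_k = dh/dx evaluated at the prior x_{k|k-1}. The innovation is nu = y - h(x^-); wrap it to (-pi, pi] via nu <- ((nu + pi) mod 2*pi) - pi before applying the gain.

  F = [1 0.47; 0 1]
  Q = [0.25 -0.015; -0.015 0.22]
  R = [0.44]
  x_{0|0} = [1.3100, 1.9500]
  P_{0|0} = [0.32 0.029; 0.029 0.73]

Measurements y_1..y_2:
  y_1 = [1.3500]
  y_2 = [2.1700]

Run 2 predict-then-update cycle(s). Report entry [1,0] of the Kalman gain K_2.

K[1,0] = 0.2620

step 1: x^-=[2.2265, 1.9500]  P^-=[0.7585 0.3571; 0.3571 0.9500]  H_jac=[-0.2226 0.2542]  S=[0.4986]  K=[-0.1566; 0.3249]  nu=[0.6307]  x^+=[2.1277, 2.1549]  P^+=[0.7463 0.3825; 0.3825 0.8974]
step 2: x^-=[3.1405, 2.1549]  P^-=[1.5540 0.7892; 0.7892 1.1174]  H_jac=[-0.1485 0.2165]  S=[0.4759]  K=[-0.1260; 0.2620]  nu=[1.5686]  x^+=[2.9428, 2.5658]  P^+=[1.5465 0.8050; 0.8050 1.0847]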